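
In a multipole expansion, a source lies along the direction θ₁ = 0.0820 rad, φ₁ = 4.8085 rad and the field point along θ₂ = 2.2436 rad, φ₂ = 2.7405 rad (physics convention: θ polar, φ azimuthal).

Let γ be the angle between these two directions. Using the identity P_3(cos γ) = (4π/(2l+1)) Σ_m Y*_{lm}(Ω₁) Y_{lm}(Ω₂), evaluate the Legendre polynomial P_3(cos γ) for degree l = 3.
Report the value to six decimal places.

Expand P_3 via completeness: Σ_{m} conj(Y_{3,m}) at Ω₁ times Y_{3,m} at Ω₂ —
  m=-3: (-0.000065+0.000220i) × (-0.071709-0.186253i) = +0.000046-0.000004i  (running Σ = +0.000046-0.000004i)
  m=-2: (-0.006708-0.001305i) × (-0.270788-0.280036i) = +0.001451+0.002232i  (running Σ = +0.001496+0.002228i)
  m=-1: (+0.010076-0.104512i) × (-0.219143-0.092935i) = -0.011921+0.021967i  (running Σ = -0.010424+0.024195i)
  m=0: (+0.731369-0.000000i) × (+0.246097+0.000000i) = +0.179988+0.000000i  (running Σ = +0.169563+0.024195i)
  m=1: (-0.010076-0.104512i) × (+0.219143-0.092935i) = -0.011921-0.021967i  (running Σ = +0.157643+0.002228i)
  m=2: (-0.006708+0.001305i) × (-0.270788+0.280036i) = +0.001451-0.002232i  (running Σ = +0.159093-0.000004i)
  m=3: (+0.000065+0.000220i) × (+0.071709-0.186253i) = +0.000046+0.000004i  (running Σ = +0.159139+0.000000i)
Accumulated sum +0.159139+0.000000i; after 4π/(2l+1) scaling, +0.285686+0.000000i ⇒ P_3 = 0.285686

0.285686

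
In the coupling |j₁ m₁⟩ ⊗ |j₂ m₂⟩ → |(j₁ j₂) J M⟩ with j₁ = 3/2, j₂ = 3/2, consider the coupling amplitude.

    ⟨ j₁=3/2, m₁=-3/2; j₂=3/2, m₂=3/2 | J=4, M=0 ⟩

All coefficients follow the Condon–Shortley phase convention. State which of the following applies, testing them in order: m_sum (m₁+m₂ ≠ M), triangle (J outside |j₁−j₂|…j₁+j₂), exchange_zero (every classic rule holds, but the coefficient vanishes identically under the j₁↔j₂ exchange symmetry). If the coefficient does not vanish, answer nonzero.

triangle

m-sum: m₁+m₂ = -3/2+3/2 = 0, M = 0  ✓
triangle: need |j₁−j₂| ≤ J ≤ j₁+j₂, i.e. J ∈ [0, 3]; J = 4 is outside ✗ ⇒ coefficient is 0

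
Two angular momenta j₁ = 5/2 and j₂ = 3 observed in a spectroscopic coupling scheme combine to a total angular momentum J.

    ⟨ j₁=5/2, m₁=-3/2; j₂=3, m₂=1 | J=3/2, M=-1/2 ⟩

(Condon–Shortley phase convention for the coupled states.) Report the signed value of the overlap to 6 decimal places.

−√(7/30) ≈ -0.483046

j₁+j₂−J=4  J+j₁−j₂=1  J−j₁+j₂=2  j₁+j₂+J+1=8
(j₁±m₁, j₂±m₂, J±M) = (1,4,4,2,1,2)
P² = 384/35
sum k=3..4:
  [3] −1/6 = -1/6
  [4] +1/48 = 1/48
S = -7/48
C² = P²·S² = 7/30 ; C = -0.483046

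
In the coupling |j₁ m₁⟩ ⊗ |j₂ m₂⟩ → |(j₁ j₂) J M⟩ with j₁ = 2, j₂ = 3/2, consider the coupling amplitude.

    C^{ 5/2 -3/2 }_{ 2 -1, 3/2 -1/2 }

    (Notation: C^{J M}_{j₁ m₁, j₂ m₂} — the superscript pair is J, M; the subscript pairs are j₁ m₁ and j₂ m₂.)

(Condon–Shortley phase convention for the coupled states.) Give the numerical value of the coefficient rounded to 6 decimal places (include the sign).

-0.169031

triangle: 1!×3!×2!/7! = 12/5040
(j±m)!: 1!×3!×1!×2!×1!×4! = 288
prefactor² = (2J+1)×Δ×N² = 144/35
  k=0: +1/(0!×1!×3!×1!×0!×1!) = 1/6
  k=1: −1/(1!×0!×2!×0!×1!×2!) = -1/4
Σ = -1/12  ⇒  CG² = 144/35×(-1/12)² = 1/35
CG = −√(1/35) = -0.169031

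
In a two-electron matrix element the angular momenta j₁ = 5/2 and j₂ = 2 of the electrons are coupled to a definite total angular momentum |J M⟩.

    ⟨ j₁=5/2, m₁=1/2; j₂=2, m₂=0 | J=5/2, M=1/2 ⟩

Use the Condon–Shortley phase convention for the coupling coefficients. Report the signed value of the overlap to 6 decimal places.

triangle: 2!×3!×2!/8! = 24/40320
(j±m)!: 3!×2!×2!×2!×3!×2! = 576
prefactor² = (2J+1)×Δ×N² = 72/35
  k=0: +1/(0!×2!×2!×2!×1!×0!) = 1/8
  k=1: −1/(1!×1!×1!×1!×2!×1!) = -1/2
  k=2: +1/(2!×0!×0!×0!×3!×2!) = 1/24
Σ = -1/3  ⇒  CG² = 72/35×(-1/3)² = 8/35
CG = −√(8/35) = -0.478091

-0.478091  (= −√(8/35))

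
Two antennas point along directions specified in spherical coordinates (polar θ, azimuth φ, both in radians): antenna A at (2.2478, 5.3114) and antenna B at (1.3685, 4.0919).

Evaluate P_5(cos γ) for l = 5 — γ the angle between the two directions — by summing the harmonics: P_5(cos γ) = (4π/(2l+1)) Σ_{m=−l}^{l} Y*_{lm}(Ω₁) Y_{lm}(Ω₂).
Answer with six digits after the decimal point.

0.234594

Addition theorem: P_5(cos γ) = (4π/11) Σ_m Y*_{lm}(Ω₁) Y_{lm}(Ω₂), m = −5…5:
  term(m=-5) = (0.054950, -0.010322)   from Y*(Ω₁)=(0.019498, 0.132103), Y(Ω₂)=(-0.016387, -0.418379)
  term(m=-4) = (-0.015194, 0.090904)   from Y*(Ω₁)=(0.249353, -0.230232), Y(Ω₂)=(-0.214594, 0.166423)
  term(m=-3) = (0.074668, 0.042446)   from Y*(Ω₁)=(-0.404242, -0.093047), Y(Ω₂)=(-0.198369, -0.059341)
  term(m=-2) = (-0.025074, 0.021231)   from Y*(Ω₁)=(0.041665, 0.106545), Y(Ω₂)=(0.093014, 0.271714)
  term(m=-1) = (-0.015929, -0.043463)   from Y*(Ω₁)=(-0.177344, 0.259774), Y(Ω₂)=(-0.085569, 0.119735)
  term(m=+0) = (0.058512, 0.000000)   from Y*(Ω₁)=(0.202832, -0.000000), Y(Ω₂)=(0.288477, 0.000000)
  term(m=+1) = (-0.015929, 0.043463)   from Y*(Ω₁)=(0.177344, 0.259774), Y(Ω₂)=(0.085569, 0.119735)
  term(m=+2) = (-0.025074, -0.021231)   from Y*(Ω₁)=(0.041665, -0.106545), Y(Ω₂)=(0.093014, -0.271714)
  term(m=+3) = (0.074668, -0.042446)   from Y*(Ω₁)=(0.404242, -0.093047), Y(Ω₂)=(0.198369, -0.059341)
  term(m=+4) = (-0.015194, -0.090904)   from Y*(Ω₁)=(0.249353, 0.230232), Y(Ω₂)=(-0.214594, -0.166423)
  term(m=+5) = (0.054950, 0.010322)   from Y*(Ω₁)=(-0.019498, 0.132103), Y(Ω₂)=(0.016387, -0.418379)
Accumulated sum (0.205352, 0.000000); after 4π/(2l+1) scaling, (0.234594, 0.000000) ⇒ P_5 = 0.234594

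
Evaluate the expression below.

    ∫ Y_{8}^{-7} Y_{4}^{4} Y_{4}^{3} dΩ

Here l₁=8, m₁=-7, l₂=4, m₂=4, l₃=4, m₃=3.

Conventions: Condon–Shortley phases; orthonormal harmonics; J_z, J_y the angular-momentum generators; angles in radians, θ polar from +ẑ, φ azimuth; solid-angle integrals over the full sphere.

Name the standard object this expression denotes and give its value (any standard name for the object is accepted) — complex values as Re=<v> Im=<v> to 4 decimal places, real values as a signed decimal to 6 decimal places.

Gaunt coefficient, -0.268662

This is a Gaunt coefficient — the integral of a triple product of spherical harmonics over the sphere.
m-sum 0 ✓  L=16 even ✓  4≤4≤12 ✓
Π(2lᵢ+1) = 17×9×9 = 1377
triangle coeff Δ(8,4,4) = 1/218790
Σ_t [4,4]: t=4:+1/331776 = 1/331776
(3j)²=490/21879 [(8 4 4; 0 0 0)], sign=+1
Σ_t [8,8]: t=8:+1/203212800 = 1/203212800
(3j)²=1/34 [(8 4 4; -7 4 3)], sign=-1
⇒ 4πI² = 2205/2431
I = (-1)√(2205/2431/(4π)) = -0.26866240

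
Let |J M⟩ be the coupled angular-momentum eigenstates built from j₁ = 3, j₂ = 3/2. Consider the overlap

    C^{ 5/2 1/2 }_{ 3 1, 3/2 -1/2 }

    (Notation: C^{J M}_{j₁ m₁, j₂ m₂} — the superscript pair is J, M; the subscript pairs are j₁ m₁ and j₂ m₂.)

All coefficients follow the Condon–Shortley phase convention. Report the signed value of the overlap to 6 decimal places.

−√(1/70) = -0.119523

√[6·2!4!1!/8! · 4!2!1!2!3!2!] = √(288/35)
  +(−1)^0/∏(0,2,2,1,2,0)! = 1/8  (running 1/8)
  +(−1)^1/∏(1,1,1,0,3,1)! = -1/6  (running -1/24)
⟨..|..⟩ = √(288/35)·(-1/24) = -0.119523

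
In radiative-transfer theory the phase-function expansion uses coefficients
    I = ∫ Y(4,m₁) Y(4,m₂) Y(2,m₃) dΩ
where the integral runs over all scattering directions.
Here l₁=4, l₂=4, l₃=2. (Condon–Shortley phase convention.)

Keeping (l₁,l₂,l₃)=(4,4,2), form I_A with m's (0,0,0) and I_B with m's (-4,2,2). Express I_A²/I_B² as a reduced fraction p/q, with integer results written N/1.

Shared (l₁,l₂,l₃)=(4,4,2): N and (l;000)² cancel in I_A²/I_B².
A: Δ = 6!·2!·2!/11! = 1/13860; Racah Σ t=2..4: t=2:+1/192 t=3:−1/36 t=4:+1/192 = -5/288; ⇒ 3j(4 4 2; 0 0 0)² = 20/693, sgn -1
B: Δ = 6!·2!·2!/11! = 1/13860; Racah Σ t=6..6: t=6:+1/2880 = 1/2880; ⇒ 3j(4 4 2; -4 2 2)² = 2/165, sgn +1
I_A²/I_B² = (20/693)/(2/165) = 50/21

50/21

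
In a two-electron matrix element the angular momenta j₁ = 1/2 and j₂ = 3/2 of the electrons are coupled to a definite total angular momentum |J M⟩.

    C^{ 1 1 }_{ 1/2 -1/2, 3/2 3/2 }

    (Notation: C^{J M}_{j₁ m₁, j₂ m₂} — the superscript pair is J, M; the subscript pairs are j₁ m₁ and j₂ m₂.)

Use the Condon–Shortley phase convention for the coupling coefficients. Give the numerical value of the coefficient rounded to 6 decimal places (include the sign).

triangle: 1!*0!*2!/4! = 2/24
(j±m)!: 0!*1!*3!*0!*2!*0! = 12
prefactor² = (2J+1)*Δ*N² = 3
  k=1: −1/(1!*0!*0!*2!*0!*0!) = -1/2
Σ = -1/2  ⇒  CG² = 3*(-1/2)² = 3/4
CG = −√(3/4) = -0.866025

−√(3/4) = -0.866025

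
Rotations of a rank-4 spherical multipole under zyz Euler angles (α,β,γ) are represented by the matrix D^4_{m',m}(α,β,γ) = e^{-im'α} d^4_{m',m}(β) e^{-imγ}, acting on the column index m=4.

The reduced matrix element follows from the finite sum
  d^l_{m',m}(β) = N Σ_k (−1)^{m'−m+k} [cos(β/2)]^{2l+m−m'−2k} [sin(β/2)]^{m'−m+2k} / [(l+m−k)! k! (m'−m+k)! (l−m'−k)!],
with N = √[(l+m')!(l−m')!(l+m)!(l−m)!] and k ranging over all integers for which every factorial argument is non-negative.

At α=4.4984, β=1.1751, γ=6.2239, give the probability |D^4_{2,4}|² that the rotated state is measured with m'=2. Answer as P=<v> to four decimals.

Split into d^4_{2,4}(β=1.1751) × two z-phases.
c=cos(1.175100/2)=0.832301, s=sin(1.175100/2)=0.554324; N=√[720·2·40320·1]=7619.763776
k: max(0,(4)−(2))=2 … min(4+(4),4−(2))=2
  k=2: (−1)^0·7619.7638/(1440)·0.8323^6·0.5543^2 = +0.540492
d^4_{2,4}(1.1751) = +0.540492
|D^4_{2,4}|² = |d^4_{2,4}(β)|² = (+0.540492)² = 0.292131 (the z-rotation phases have unit modulus)

P=0.2921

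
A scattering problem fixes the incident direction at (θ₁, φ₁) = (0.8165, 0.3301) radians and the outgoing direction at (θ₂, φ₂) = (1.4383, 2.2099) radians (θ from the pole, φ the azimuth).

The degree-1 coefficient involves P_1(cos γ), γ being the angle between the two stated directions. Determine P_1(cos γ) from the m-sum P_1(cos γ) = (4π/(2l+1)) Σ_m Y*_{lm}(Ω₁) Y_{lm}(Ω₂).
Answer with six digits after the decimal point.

-0.129213

Summing Y*_{l m}(θ₁,φ₁)·Y_{l m}(θ₂,φ₂) over m ∈ [−1, 1]; prefactor 4π/(2·1+1) = 4.188790:
  m=-1: Y*=+0.238186+0.081611i  Y=-0.204273-0.274874i  product -0.026222-0.082142i
  m=+0: Y*=+0.334583-0.000000i  Y=+0.064549+0.000000i  product +0.021597+0.000000i
  m=+1: Y*=-0.238186+0.081611i  Y=+0.204273-0.274874i  product -0.026222+0.082142i
Σ over m = -0.030847+0.000000i; ×(4π/3) → -0.129213+0.000000i. Real part: -0.129213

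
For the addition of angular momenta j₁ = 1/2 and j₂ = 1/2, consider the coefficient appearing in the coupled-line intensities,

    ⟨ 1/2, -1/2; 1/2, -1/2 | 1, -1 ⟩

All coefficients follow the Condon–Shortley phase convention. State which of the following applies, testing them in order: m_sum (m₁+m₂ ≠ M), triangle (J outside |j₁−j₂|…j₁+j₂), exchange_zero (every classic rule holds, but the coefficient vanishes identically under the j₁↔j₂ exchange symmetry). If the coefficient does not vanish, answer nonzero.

nonzero

m-sum: m₁+m₂ = -1/2+(-1/2) = -1, M = -1  ✓
triangle: |j₁−j₂| = 0 ≤ J = 1 ≤ j₁+j₂ = 1  ✓
exchange: j₁=j₂, m₁=m₂ with (−1)^(j₁+j₂−J) = (−1)^0 = +1 — symmetry imposes no zero
value check: CG = +1 = +1.000000 ≠ 0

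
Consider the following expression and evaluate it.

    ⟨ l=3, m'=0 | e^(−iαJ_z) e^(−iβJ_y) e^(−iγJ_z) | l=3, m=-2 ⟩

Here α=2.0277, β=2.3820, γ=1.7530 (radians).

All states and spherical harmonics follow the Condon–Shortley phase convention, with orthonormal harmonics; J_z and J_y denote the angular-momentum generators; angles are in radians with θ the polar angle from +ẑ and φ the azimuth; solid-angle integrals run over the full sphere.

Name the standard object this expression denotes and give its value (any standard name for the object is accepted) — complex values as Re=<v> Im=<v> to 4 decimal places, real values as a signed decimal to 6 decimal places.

This is a Wigner D-matrix element — the rotation-matrix element ⟨l m'| R(α,β,γ) |l m⟩ in the angular-momentum basis.
First d^3_{0,-2}(β=2.3820), then the phase factors e^{-i(0)α} and e^{-i(-2)γ}:
Half-angle: c=0.370731, s=0.928740. N=√(6·6·1·120)=65.726707
k∈{0,1} keeps every argument non-negative
  k=0: (−1)^2·65.7267/(12)·0.3707^4·0.9287^2 = +0.089245
  k=1: (−1)^3·65.7267/(12)·0.3707^2·0.9287^4 = -0.560088
d^3_{0,-2}(2.3820) = +0.089245 -0.560088 = -0.470842
Phases: e^{-i·(0)·2.0277}=+1.000000+0.000000i, e^{-i·(-2)·1.7530}=-0.934335-0.356396i ⇒ D=+0.439925+0.167806i

Wigner D-matrix element, Re=0.4399 Im=0.1678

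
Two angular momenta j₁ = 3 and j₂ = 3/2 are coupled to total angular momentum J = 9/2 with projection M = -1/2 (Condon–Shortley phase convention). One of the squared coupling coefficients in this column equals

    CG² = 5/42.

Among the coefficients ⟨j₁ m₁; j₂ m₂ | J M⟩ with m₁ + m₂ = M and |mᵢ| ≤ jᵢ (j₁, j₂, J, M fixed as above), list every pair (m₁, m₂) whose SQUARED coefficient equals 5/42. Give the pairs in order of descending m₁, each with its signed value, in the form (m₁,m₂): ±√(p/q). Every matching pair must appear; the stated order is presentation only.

Admissible pairs with m₁+m₂ = M = -1/2: (-2,3/2), (-1,1/2), (0,-1/2), (1,-3/2)
  (m₁,m₂)=(1,-3/2): CG² = 5/42, CG = +√(5/42)   ← matches the target
  (m₁,m₂)=(0,-1/2): CG² = 10/21, CG = +√(10/21)
  (m₁,m₂)=(-1,1/2): CG² = 5/14, CG = +√(5/14)
  (m₁,m₂)=(-2,3/2): CG² = 1/21, CG = +√(1/21)
Pairs with CG² = 5/42: (1,-3/2): +√(5/42)

(1,-3/2): +√(5/42)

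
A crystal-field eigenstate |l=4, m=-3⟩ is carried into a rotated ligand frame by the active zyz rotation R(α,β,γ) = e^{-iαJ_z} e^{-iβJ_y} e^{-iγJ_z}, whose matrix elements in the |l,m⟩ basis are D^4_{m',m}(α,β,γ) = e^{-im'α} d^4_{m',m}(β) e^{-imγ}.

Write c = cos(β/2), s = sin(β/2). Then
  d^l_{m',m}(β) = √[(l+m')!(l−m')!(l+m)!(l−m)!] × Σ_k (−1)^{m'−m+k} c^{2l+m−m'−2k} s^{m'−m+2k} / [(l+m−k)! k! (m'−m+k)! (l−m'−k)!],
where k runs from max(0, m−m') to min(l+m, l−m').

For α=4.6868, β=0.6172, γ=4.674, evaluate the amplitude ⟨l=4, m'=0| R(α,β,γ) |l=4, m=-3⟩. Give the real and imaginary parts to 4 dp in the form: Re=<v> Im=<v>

Re=-0.0269 Im=-0.2323

D^4_{0,-3}(4.6868,0.6172,4.6740) = e^{-i·0·4.6868}·d^4_{0,-3}(0.6172)·e^{-i·-3·4.6740}. Compute d first:
With c≡cos(β/2)=0.952760 and s≡sin(β/2)=0.303725, N=[24·24·1·5040]^{1/2}=1703.830978
k: max(0,(-3)−(0))=0 … min(4+(-3),4−(0))=1
  k=0: (−1)^3·1703.8310/(144)·0.9528^5·0.3037^3 = -0.260269
  k=1: (−1)^4·1703.8310/(144)·0.9528^3·0.3037^5 = +0.026449
d^4_{0,-3}(0.6172) = -0.260269 +0.026449 = -0.233820
Attach z-rotation phases: D = e^{-i(0)(4.6868)}·(-0.233820)·e^{-i(-3)(4.6740)} = -0.026869-0.232271i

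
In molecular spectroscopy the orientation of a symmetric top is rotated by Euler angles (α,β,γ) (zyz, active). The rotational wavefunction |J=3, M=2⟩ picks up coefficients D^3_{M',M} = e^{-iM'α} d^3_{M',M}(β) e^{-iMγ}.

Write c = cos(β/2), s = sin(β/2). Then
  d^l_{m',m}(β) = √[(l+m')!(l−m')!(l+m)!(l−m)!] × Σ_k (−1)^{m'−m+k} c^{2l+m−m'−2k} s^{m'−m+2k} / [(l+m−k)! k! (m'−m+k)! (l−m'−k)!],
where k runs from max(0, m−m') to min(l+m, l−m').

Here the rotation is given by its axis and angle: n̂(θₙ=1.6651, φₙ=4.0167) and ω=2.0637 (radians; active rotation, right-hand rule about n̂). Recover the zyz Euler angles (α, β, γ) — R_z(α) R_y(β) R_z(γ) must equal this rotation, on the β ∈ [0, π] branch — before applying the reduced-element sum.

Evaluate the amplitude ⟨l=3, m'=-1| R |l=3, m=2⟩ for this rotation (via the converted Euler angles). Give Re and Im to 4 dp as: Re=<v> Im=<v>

Re=-0.0687 Im=-0.1824

Axis–angle → zyz. n̂ = (sinθₙcosφₙ, sinθₙsinφₙ, cosθₙ) = (-0.638067, -0.764202, -0.094164), ω = 2.0637.
R = I cosω + sinω [n̂]ₓ + (1−cosω) n̂n̂ᵀ gives
  R = [+0.126591, +0.801297, -0.584720; +0.635388, +0.387161, +0.668124; +0.761746, -0.456102, -0.460123]
β = atan2(√(R₁₃²+R₂₃²), R₃₃) = 2.048930; α = atan2(R₂₃, R₁₃) mod 2π = 2.289721; γ = atan2(R₃₂, −R₃₁) mod 2π = 3.681099
D^3_{-1,2}(2.2897,2.0489,3.6811) = e^{-i·-1·2.2897}·d^3_{-1,2}(2.0489)·e^{-i·2·3.6811}. Compute d first:
c=cos(2.048930/2)=0.519556, s=sin(2.048930/2)=0.854436; N=√[2·24·120·1]=75.894664
Admissible k: 3..4 (factorial args all ≥0)
  k=3: (−1)^0·75.8947/(12)·0.5196^3·0.8544^3 = +0.553307
  k=4: (−1)^1·75.8947/(24)·0.5196^1·0.8544^5 = -0.748223
d^3_{-1,2}(2.0489) = +0.553307 -0.748223 = -0.194916
Phases: e^{-i·(-1)·2.2897}=-0.658576+0.752514i, e^{-i·(2)·3.6811}=+0.472199-0.881492i ⇒ D=-0.068680-0.182415i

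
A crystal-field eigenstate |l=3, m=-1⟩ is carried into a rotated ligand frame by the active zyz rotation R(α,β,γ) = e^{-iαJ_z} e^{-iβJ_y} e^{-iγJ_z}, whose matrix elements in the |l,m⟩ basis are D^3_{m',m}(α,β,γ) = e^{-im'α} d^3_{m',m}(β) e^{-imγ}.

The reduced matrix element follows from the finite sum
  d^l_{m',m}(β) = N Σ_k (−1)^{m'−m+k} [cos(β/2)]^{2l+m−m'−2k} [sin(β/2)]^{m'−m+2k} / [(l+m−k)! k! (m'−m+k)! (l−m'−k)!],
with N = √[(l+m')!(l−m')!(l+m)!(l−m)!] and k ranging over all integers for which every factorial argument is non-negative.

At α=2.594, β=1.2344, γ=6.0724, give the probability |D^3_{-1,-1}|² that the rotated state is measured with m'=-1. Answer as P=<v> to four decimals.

First d^3_{-1,-1}(β=1.2344), then the phase factors e^{-i(-1)α} and e^{-i(-1)γ}:
Half-angle: c=0.815502, s=0.578754. N=√(2·24·2·24)=48.000000
The bounds max(0,m−m')=0 and min(l+m,l−m')=2 give 3 terms
  k=0: (−1)^0·48.0000/(48)·0.8155^6·0.5788^0 = +0.294138
  k=1: (−1)^1·48.0000/(6)·0.8155^4·0.5788^2 = -1.185164
  k=2: (−1)^2·48.0000/(8)·0.8155^2·0.5788^4 = +0.447690
d^3_{-1,-1}(1.2344) = +0.294138 -1.185164 +0.447690 = -0.443336
|D^3_{-1,-1}|² = |d^3_{-1,-1}(β)|² = (-0.443336)² = 0.196547 (the z-rotation phases have unit modulus)

P=0.1965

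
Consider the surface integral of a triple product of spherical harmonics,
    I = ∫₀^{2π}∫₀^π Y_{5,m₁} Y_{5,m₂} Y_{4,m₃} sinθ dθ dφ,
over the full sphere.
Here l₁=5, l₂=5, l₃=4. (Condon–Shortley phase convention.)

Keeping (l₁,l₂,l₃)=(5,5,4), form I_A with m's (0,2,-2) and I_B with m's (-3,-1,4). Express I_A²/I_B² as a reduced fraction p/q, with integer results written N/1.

Shared (l₁,l₂,l₃)=(5,5,4): N and (l;000)² cancel in I_A²/I_B².
A: Δ = 6!·4!·4!/15! = 1/3153150; Racah Σ t=3..5: t=3:−1/3456 t=4:+1/1728 t=5:−1/11520 = 7/34560; ⇒ 3j(5 5 4; 0 2 -2)² = 7/858, sgn +1
B: Δ = 6!·4!·4!/15! = 1/3153150; Racah Σ t=4..4: t=4:+1/27648 = 1/27648; ⇒ 3j(5 5 4; -3 -1 4)² = 10/429, sgn +1
I_A²/I_B² = (7/858)/(10/429) = 7/20

7/20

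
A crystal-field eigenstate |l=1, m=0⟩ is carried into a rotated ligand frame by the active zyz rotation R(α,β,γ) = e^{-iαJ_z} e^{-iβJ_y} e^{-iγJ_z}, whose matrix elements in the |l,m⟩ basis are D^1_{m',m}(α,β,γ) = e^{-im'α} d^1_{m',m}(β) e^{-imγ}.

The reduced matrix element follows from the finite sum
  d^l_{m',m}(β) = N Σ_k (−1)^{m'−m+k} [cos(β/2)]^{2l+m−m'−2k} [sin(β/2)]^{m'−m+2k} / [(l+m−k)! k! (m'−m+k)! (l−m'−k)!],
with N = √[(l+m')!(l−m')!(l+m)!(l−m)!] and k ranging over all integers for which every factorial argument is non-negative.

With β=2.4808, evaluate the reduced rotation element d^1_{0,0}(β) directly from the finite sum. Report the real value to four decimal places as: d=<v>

d^1_{0,0}(β=2.4808) via the finite sum:
Half-angle: c=0.324418, s=0.945914. N=√(1·1·1·1)=1.000000
k∈{0,1} keeps every argument non-negative
  k=0: (−1)^0·1.0000/(1)·0.3244^2·0.9459^0 = +0.105247
  k=1: (−1)^1·1.0000/(1)·0.3244^0·0.9459^2 = -0.894753
d^1_{0,0}(2.4808) = +0.105247 -0.894753 = -0.789506

d=-0.7895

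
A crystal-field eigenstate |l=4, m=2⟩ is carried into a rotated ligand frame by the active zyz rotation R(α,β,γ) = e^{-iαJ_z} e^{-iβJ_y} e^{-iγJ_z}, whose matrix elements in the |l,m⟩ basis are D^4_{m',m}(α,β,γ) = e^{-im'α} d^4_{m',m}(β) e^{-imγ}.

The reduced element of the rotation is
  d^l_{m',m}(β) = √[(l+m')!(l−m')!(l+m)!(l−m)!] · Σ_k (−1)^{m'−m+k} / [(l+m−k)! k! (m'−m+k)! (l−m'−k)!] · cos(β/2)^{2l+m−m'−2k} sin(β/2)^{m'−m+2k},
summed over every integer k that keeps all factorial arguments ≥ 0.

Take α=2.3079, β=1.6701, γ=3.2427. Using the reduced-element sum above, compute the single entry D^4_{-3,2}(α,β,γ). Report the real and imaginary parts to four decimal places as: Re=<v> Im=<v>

Re=0.4082 Im=0.1913

Split into d^4_{-3,2}(β=1.6701) × two z-phases.
With c≡cos(β/2)=0.671141 and s≡sin(β/2)=0.741330, N=[1·5040·720·2]^{1/2}=2693.993318
k∈{5,6} keeps every argument non-negative
  k=5: (−1)^0·2693.9933/(240)·0.6711^3·0.7413^5 = +0.759773
  k=6: (−1)^1·2693.9933/(720)·0.6711^1·0.7413^7 = -0.309000
d^4_{-3,2}(1.6701) = +0.759773 -0.309000 = +0.450773
Phases: e^{-i·(-3)·2.3079}=+0.801788+0.597608i, e^{-i·(2)·3.2427}=+0.979624-0.200839i ⇒ D=+0.408163+0.191308i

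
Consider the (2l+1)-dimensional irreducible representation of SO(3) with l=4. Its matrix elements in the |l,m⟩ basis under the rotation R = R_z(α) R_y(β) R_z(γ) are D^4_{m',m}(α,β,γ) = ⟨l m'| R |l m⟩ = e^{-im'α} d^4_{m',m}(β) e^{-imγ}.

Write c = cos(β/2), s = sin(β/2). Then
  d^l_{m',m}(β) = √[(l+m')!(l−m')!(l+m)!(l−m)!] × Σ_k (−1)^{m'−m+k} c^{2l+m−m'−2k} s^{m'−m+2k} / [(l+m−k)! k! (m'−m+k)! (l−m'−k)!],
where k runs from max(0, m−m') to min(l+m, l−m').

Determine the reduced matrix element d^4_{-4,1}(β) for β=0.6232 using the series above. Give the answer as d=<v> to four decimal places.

d^4_{-4,1}(β=0.6232) via the finite sum:
Half-angle: c=0.951844, s=0.306582. N=√(1·40320·120·6)=5387.986637
Admissible k: 5..5 (factorial args all ≥0)
  k=5: (−1)^0·5387.9866/(720)·0.9518^3·0.3066^5 = +0.017479
d^4_{-4,1}(0.6232) = +0.017479

d=0.0175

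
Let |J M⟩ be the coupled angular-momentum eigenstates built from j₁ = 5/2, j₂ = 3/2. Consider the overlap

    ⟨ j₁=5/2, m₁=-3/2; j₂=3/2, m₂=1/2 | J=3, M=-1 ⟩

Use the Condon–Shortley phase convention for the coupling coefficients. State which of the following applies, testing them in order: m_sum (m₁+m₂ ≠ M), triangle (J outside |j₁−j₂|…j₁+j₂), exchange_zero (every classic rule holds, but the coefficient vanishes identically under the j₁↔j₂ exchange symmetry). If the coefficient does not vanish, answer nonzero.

nonzero

m-sum: m₁+m₂ = -3/2+1/2 = -1, M = -1  ✓
triangle: |j₁−j₂| = 1 ≤ J = 3 ≤ j₁+j₂ = 4  ✓
exchange: j₁≠j₂ or m₁≠m₂ — the exchange symmetry imposes no constraint here
value check: CG = −√(49/120) = -0.639010 ≠ 0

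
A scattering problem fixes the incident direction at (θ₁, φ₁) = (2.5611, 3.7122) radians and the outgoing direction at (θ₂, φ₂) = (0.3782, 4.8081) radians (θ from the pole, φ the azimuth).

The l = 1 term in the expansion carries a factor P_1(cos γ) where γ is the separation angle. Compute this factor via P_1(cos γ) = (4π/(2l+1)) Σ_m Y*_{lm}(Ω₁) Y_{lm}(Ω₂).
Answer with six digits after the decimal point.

Summing Y*_{l m}(θ₁,φ₁)·Y_{l m}(θ₂,φ₂) over m ∈ [−1, 1]; prefactor 4π/(2·1+1) = 4.188790:
  term(m=-1) = (0.011053, -0.021498)   from Y*(Ω₁)=(-0.159462, -0.102347), Y(Ω₂)=(0.012192, 0.126989)
  term(m=+0) = (-0.185519, -0.000000)   from Y*(Ω₁)=(-0.408566, -0.000000), Y(Ω₂)=(0.454073, 0.000000)
  term(m=+1) = (0.011053, 0.021498)   from Y*(Ω₁)=(0.159462, -0.102347), Y(Ω₂)=(-0.012192, 0.126989)
Σ over m = (-0.163413, 0.000000); ×(4π/3) → (-0.684503, 0.000000). Real part: -0.684503

-0.684503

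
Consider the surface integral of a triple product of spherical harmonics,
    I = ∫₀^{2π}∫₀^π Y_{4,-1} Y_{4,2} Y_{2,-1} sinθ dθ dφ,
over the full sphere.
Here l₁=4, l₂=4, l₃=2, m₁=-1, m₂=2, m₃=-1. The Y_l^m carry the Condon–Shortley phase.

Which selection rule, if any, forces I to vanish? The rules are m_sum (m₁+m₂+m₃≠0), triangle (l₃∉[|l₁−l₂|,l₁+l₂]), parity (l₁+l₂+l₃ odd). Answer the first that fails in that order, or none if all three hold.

none

azimuthal sum: -1 + 2 − 1 = 0  ✓
0 ≤ 2 ≤ 8 (triangle on l)  ✓
L = 4 + 4 + 2 = 10 (even)  ✓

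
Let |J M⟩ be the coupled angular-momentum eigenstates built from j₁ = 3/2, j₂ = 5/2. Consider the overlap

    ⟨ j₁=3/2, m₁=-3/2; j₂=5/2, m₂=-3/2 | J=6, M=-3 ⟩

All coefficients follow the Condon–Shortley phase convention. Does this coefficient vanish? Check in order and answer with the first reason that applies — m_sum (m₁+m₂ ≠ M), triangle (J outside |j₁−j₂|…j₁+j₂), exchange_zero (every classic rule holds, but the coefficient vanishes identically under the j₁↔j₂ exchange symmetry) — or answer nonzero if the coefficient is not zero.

m-sum: m₁+m₂ = -3/2+(-3/2) = -3, M = -3  ✓
triangle: need |j₁−j₂| ≤ J ≤ j₁+j₂, i.e. J ∈ [1, 4]; J = 6 is outside ✗ ⇒ coefficient is 0

triangle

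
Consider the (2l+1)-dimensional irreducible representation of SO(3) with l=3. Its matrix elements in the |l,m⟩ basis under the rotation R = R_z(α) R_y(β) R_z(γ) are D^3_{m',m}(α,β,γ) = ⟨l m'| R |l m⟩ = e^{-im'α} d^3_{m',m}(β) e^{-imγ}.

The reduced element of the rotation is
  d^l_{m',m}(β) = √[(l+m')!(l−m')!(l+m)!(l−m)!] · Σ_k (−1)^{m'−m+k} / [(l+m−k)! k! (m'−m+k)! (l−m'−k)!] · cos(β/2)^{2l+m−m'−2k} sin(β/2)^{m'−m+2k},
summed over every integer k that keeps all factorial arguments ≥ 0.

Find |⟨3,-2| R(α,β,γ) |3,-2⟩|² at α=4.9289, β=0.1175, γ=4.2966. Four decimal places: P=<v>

P=0.9459

Split into d^3_{-2,-2}(β=0.1175) × two z-phases.
With c≡cos(β/2)=0.998275 and s≡sin(β/2)=0.058716, N=[1·120·1·120]^{1/2}=120.000000
Admissible k: 0..1 (factorial args all ≥0)
  k=0: (−1)^0·120.0000/(120)·0.9983^6·0.0587^0 = +0.989693
  k=1: (−1)^1·120.0000/(24)·0.9983^4·0.0587^2 = -0.017119
d^3_{-2,-2}(0.1175) = +0.989693 -0.017119 = +0.972574
|D^3_{-2,-2}|² = |d^3_{-2,-2}(β)|² = (+0.972574)² = 0.945899 (the z-rotation phases have unit modulus)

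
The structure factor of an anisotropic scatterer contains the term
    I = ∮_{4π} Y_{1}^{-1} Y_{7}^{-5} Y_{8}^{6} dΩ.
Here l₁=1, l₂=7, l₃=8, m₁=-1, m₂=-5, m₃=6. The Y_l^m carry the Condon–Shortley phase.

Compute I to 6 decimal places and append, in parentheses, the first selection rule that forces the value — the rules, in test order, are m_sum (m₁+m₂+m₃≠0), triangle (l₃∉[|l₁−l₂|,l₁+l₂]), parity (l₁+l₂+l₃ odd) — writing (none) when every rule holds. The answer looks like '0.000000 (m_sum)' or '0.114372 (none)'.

m-sum 0 ✓  L=16 even ✓  6≤8≤8 ✓
Π(2lᵢ+1) = 3×15×17 = 765
triangle coeff Δ(1,7,8) = 1/2040
Σ_t [0,0]: t=0:+1/25401600 = 1/25401600
(3j)²=8/255 [(1 7 8; 0 0 0)], sign=+1
Σ_t [0,0]: t=0:+1/1916006400 = 1/1916006400
(3j)²=91/2040 [(1 7 8; -1 -5 6)], sign=+1
⇒ 4πI² = 91/85
I = (+1)√(91/85/(4π)) = 0.29188132
No selection rule forces the value: the integral is nonzero (none).

0.291881 (none)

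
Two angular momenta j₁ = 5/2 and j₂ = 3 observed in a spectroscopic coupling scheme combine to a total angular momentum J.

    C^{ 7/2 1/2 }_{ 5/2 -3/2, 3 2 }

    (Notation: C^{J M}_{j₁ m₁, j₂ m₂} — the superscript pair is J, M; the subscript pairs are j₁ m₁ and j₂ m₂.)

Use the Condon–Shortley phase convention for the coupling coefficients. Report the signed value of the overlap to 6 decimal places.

+0.563436

j₁+j₂−J=2  J+j₁−j₂=3  J−j₁+j₂=4  j₁+j₂+J+1=10
(j₁±m₁, j₂±m₂, J±M) = (1,4,5,1,4,3)
P² = 9216/35
sum k=1..2:
  [1] −1/144 = -1/144
  [2] +1/24 = 1/24
S = 5/144
C² = P²·S² = 20/63 ; C = +0.563436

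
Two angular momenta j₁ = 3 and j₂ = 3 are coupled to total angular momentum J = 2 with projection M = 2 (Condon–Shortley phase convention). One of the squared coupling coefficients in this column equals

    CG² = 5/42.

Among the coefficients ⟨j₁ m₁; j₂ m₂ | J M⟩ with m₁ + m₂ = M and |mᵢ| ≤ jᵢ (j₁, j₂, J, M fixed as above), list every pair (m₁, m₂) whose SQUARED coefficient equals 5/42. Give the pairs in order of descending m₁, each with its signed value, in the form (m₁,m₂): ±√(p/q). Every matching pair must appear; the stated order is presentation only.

Admissible pairs with m₁+m₂ = M = 2: (-1,3), (0,2), (1,1), (2,0), (3,-1)
  (m₁,m₂)=(3,-1): CG² = 5/42, CG = +√(5/42)   ← matches the target
  (m₁,m₂)=(2,0): CG² = 5/21, CG = −√(5/21)
  (m₁,m₂)=(1,1): CG² = 2/7, CG = +√(2/7)
  (m₁,m₂)=(0,2): CG² = 5/21, CG = −√(5/21)
  (m₁,m₂)=(-1,3): CG² = 5/42, CG = +√(5/42)   ← matches the target
Pairs with CG² = 5/42: (3,-1): +√(5/42); (-1,3): +√(5/42)

(3,-1): +√(5/42); (-1,3): +√(5/42)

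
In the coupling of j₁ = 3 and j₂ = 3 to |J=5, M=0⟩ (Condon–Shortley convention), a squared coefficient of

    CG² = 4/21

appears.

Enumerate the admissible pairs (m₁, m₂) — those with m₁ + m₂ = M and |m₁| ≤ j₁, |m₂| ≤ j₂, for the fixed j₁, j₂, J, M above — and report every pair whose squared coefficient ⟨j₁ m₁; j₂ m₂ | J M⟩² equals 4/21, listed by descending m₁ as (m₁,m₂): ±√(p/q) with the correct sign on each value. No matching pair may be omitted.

Admissible pairs with m₁+m₂ = M = 0: (-3,3), (-2,2), (-1,1), (0,0), (1,-1), (2,-2), (3,-3)
  (m₁,m₂)=(3,-3): CG² = 1/84, CG = +√(1/84)
  (m₁,m₂)=(2,-2): CG² = 4/21, CG = +√(4/21)   ← matches the target
  (m₁,m₂)=(1,-1): CG² = 25/84, CG = +√(25/84)
  (m₁,m₂)=(0,0): CG² = 0/1, CG = 0
  (m₁,m₂)=(-1,1): CG² = 25/84, CG = −√(25/84)
  (m₁,m₂)=(-2,2): CG² = 4/21, CG = −√(4/21)   ← matches the target
  (m₁,m₂)=(-3,3): CG² = 1/84, CG = −√(1/84)
Pairs with CG² = 4/21: (2,-2): +√(4/21); (-2,2): −√(4/21)

(2,-2): +√(4/21); (-2,2): −√(4/21)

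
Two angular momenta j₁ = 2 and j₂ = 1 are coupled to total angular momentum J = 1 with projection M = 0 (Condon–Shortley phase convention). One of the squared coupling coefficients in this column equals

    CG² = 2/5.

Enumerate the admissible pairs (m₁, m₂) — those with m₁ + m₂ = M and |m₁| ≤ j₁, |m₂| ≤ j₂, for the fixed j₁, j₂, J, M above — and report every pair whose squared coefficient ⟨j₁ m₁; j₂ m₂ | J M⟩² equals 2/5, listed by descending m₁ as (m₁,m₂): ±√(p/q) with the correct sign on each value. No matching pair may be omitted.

Admissible pairs with m₁+m₂ = M = 0: (-1,1), (0,0), (1,-1)
  (m₁,m₂)=(1,-1): CG² = 3/10, CG = +√(3/10)
  (m₁,m₂)=(0,0): CG² = 2/5, CG = −√(2/5)   ← matches the target
  (m₁,m₂)=(-1,1): CG² = 3/10, CG = +√(3/10)
Pairs with CG² = 2/5: (0,0): −√(2/5)

(0,0): −√(2/5)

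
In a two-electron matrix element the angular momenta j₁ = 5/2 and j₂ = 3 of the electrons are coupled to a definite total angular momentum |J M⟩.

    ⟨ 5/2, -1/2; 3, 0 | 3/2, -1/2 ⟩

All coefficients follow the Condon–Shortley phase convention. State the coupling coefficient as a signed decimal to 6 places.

+√(4/35) ≈ +0.338062

j₁+j₂−J=4  J+j₁−j₂=1  J−j₁+j₂=2  j₁+j₂+J+1=8
(j₁±m₁, j₂±m₂, J±M) = (2,3,3,3,1,2)
P² = 144/35
sum k=2..3:
  [2] +1/4 = 1/4
  [3] −1/12 = -1/12
S = 1/6
C² = P²·S² = 4/35 ; C = +0.338062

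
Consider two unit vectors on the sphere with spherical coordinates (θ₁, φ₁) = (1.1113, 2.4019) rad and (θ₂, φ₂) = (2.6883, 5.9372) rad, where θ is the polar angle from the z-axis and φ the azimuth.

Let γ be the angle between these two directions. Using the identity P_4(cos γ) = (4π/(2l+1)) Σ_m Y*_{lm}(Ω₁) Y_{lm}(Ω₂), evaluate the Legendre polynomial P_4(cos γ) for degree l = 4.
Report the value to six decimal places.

Addition theorem: P_4(cos γ) = (4π/9) Σ_m Y*_{lm}(Ω₁) Y_{lm}(Ω₂), m = −4…4:
  m=-4: (-0.280811-0.051918i) × (+0.003024+0.015993i) = -0.000019-0.004648i  (running Σ = -0.000019-0.004648i)
  m=-3: (+0.241330+0.318589i) × (-0.048008-0.081405i) = +0.014349-0.034940i  (running Σ = +0.014330-0.039588i)
  m=-2: (+0.009244-0.100840i) × (+0.230077+0.190654i) = +0.021352-0.021439i  (running Σ = +0.035683-0.061027i)
  m=-1: (+0.225472-0.205749i) × (-0.465648-0.167859i) = -0.139527+0.057959i  (running Σ = -0.103845-0.003068i)
  m=0: (-0.163613-0.000000i) × (+0.170956+0.000000i) = -0.027971-0.000000i  (running Σ = -0.131815-0.003068i)
  m=1: (-0.225472-0.205749i) × (+0.465648-0.167859i) = -0.139527-0.057959i  (running Σ = -0.271343-0.061027i)
  m=2: (+0.009244+0.100840i) × (+0.230077-0.190654i) = +0.021352+0.021439i  (running Σ = -0.249991-0.039588i)
  m=3: (-0.241330+0.318589i) × (+0.048008-0.081405i) = +0.014349+0.034940i  (running Σ = -0.235641-0.004648i)
  m=4: (-0.280811+0.051918i) × (+0.003024-0.015993i) = -0.000019+0.004648i  (running Σ = -0.235660-0.000000i)
Total Σ_m = -0.235660-0.000000i. Multiply by 1.396263: -0.329044-0.000000i. P_4(cos γ) = -0.329044

-0.329044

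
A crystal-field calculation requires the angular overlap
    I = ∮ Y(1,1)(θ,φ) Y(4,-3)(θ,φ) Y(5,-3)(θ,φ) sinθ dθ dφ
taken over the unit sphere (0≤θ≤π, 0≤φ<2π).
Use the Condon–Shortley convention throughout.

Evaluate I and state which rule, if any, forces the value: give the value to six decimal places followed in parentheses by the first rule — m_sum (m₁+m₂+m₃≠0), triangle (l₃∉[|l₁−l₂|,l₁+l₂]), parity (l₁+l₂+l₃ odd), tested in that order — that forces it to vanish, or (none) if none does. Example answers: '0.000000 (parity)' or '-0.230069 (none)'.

Σmᵢ = -5 ≠ 0, so the φ-integral vanishes; I = 0

0.000000 (m_sum)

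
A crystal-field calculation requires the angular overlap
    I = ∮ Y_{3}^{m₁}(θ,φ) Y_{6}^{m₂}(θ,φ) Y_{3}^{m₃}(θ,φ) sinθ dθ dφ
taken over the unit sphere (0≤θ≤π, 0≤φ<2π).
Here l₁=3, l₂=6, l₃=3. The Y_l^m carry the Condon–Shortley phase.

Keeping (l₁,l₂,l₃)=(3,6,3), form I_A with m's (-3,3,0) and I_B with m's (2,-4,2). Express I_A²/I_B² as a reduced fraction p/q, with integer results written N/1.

1/6

Same 3,6,3: normalisation and zero-m 3j drop out of the ratio.
A: Δ: 6! 0! 6! / 13! → 1/12012; sum: t=6:+1/25920 = 1/25920; 3j²(3 6 3; -3 3 0) = Δ·Π!·Σ² = 1/143  (sign -1)
B: Δ: 6! 0! 6! / 13! → 1/12012; sum: t=1:−1/14400 = -1/14400; 3j²(3 6 3; 2 -4 2) = Δ·Π!·Σ² = 6/143  (sign +1)
I_A²/I_B² = (1/143)/(6/143) = 1/6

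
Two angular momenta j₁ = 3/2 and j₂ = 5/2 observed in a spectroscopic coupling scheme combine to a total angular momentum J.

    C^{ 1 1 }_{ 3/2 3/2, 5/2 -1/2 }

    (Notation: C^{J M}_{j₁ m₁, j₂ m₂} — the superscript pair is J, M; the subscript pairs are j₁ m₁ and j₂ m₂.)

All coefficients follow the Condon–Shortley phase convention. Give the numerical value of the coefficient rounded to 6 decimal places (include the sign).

triangle: 3!·0!·2!/6! = 12/720
(j±m)!: 3!·0!·2!·3!·2!·0! = 144
prefactor² = (2J+1)·Δ·N² = 36/5
  k=0: +1/(0!·3!·0!·2!·0!·0!) = 1/12
Σ = 1/12  ⇒  CG² = 36/5·(1/12)² = 1/20
CG = +√(1/20) = +0.223607

+0.223607  (= +√(1/20))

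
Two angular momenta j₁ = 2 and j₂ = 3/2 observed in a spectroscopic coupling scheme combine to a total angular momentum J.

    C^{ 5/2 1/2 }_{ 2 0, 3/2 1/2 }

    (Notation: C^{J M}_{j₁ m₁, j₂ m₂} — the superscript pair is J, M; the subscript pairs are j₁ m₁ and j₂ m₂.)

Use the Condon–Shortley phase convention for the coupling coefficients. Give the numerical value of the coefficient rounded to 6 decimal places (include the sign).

triangle: 1!·3!·2!/7! = 12/5040
(j±m)!: 2!·2!·2!·1!·3!·2! = 96
prefactor² = (2J+1)·Δ·N² = 48/35
  k=0: +1/(0!·1!·2!·2!·1!·0!) = 1/4
  k=1: −1/(1!·0!·1!·1!·2!·1!) = -1/2
Σ = -1/4  ⇒  CG² = 48/35·(-1/4)² = 3/35
CG = −√(3/35) = -0.292770

-0.292770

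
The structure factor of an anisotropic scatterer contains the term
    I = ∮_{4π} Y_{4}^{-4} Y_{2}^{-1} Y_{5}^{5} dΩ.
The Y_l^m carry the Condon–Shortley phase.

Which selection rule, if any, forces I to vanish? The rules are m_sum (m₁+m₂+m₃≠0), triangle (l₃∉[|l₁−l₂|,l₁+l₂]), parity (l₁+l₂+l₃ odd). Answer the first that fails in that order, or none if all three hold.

parity

azimuthal sum: -4 − 1 + 5 = 0  ✓
2 ≤ 5 ≤ 6 (triangle on l)  ✓
L = 4 + 2 + 5 = 11 (odd)  ✗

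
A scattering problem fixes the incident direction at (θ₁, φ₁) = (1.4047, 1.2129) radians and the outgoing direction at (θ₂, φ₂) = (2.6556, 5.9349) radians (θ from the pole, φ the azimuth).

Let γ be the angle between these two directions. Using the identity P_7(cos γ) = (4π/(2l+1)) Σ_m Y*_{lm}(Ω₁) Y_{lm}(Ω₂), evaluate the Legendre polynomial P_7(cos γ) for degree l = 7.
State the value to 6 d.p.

0.256466

Addition theorem: P_7(cos γ) = (4π/15) Σ_m Y*_{lm}(Ω₁) Y_{lm}(Ω₂), m = −7…7:
  [-7]  conj(Y_{7,-7})(Ω₁) = (-0.269672, 0.364996) ; Y_{7,-7}(Ω₂) = (-0.001849, 0.001569) ; Δ = (-0.000074, -0.001098)
  [-6]  conj(Y_{7,-6})(Ω₁) = (0.155183, 0.238635) ; Y_{7,-6}(Ω₂) = (0.008520, -0.014918) ; Δ = (0.004882, -0.000282)
  [-5]  conj(Y_{7,-5})(Ω₁) = (-0.215447, 0.047881) ; Y_{7,-5}(Ω₂) = (-0.012694, 0.073670) ; Δ = (-0.000793, -0.016480)
  [-4]  conj(Y_{7,-4})(Ω₁) = (-0.042125, 0.300638) ; Y_{7,-4}(Ω₂) = (-0.039101, -0.217776) ; Δ = (0.067119, -0.002582)
  [-3]  conj(Y_{7,-3})(Ω₁) = (-0.121522, -0.065932) ; Y_{7,-3}(Ω₂) = (0.219653, 0.378402) ; Δ = (-0.001744, -0.060466)
  [-2]  conj(Y_{7,-2})(Ω₁) = (-0.229726, 0.199782) ; Y_{7,-2}(Ω₂) = (-0.379880, -0.317748) ; Δ = (0.150749, -0.002898)
  [-1]  conj(Y_{7,-1})(Ω₁) = (-0.036871, -0.098586) ; Y_{7,-1}(Ω₂) = (0.083945, 0.030479) ; Δ = (-0.000090, -0.009400)
  [+0]  conj(Y_{7,0})(Ω₁) = (-0.303675, -0.000000) ; Y_{7,0}(Ω₂) = (0.441142, 0.000000) ; Δ = (-0.133964, -0.000000)
  [+1]  conj(Y_{7,1})(Ω₁) = (0.036871, -0.098586) ; Y_{7,1}(Ω₂) = (-0.083945, 0.030479) ; Δ = (-0.000090, 0.009400)
  [+2]  conj(Y_{7,2})(Ω₁) = (-0.229726, -0.199782) ; Y_{7,2}(Ω₂) = (-0.379880, 0.317748) ; Δ = (0.150749, 0.002898)
  [+3]  conj(Y_{7,3})(Ω₁) = (0.121522, -0.065932) ; Y_{7,3}(Ω₂) = (-0.219653, 0.378402) ; Δ = (-0.001744, 0.060466)
  [+4]  conj(Y_{7,4})(Ω₁) = (-0.042125, -0.300638) ; Y_{7,4}(Ω₂) = (-0.039101, 0.217776) ; Δ = (0.067119, 0.002582)
  [+5]  conj(Y_{7,5})(Ω₁) = (0.215447, 0.047881) ; Y_{7,5}(Ω₂) = (0.012694, 0.073670) ; Δ = (-0.000793, 0.016480)
  [+6]  conj(Y_{7,6})(Ω₁) = (0.155183, -0.238635) ; Y_{7,6}(Ω₂) = (0.008520, 0.014918) ; Δ = (0.004882, 0.000282)
  [+7]  conj(Y_{7,7})(Ω₁) = (0.269672, 0.364996) ; Y_{7,7}(Ω₂) = (0.001849, 0.001569) ; Δ = (-0.000074, 0.001098)
Total Σ_m = (0.306134, -0.000000). Multiply by 0.837758: (0.256466, -0.000000). P_7(cos γ) = 0.256466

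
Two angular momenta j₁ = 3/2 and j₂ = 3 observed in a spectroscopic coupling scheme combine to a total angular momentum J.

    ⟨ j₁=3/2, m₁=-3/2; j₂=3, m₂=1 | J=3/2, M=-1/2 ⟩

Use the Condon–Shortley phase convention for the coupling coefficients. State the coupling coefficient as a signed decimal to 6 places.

j₁+j₂−J=3  J+j₁−j₂=0  J−j₁+j₂=3  j₁+j₂+J+1=7
(j₁±m₁, j₂±m₂, J±M) = (0,3,4,2,1,2)
P² = 576/35
sum k=3..3:
  [3] −1/12 = -1/12
S = -1/12
C² = P²·S² = 4/35 ; C = -0.338062

-0.338062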